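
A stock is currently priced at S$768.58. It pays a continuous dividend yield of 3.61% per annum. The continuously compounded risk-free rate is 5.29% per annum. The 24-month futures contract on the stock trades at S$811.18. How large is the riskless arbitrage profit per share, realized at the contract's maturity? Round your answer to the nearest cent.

Fair futures: F* = S·e^(carry·T), with carry = (r − q) = 0.0529 − 0.0361 = 0.0168
F* = 768.58 · e^(0.0168 × 24/12) = 768.58 · e^0.033600 = 768.58 × 1.034171 = S$794.8431
Market S$811.18 > fair S$794.8431: forward overpriced → cash-and-carry (buy spot, short the forward).
At maturity, profit = |F_mkt − F*| = |811.18 − 794.8431| = S$16.34 per share

S$16.34 per share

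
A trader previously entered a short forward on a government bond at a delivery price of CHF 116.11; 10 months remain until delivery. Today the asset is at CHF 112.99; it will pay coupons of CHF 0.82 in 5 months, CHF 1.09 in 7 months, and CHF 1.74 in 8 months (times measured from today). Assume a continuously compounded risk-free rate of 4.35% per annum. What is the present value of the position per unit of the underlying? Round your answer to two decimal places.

CHF 2.54

PV(remaining coupons) I = 0.82·e^(−0.0435·5/12) + 1.09·e^(−0.0435·7/12) + 1.74·e^(−0.0435·8/12) = 3.5582
Current forward F = (S − I)·e^(rT) = (112.99 − 3.5582)·e^(0.0435·10/12) = 109.4318 × 1.036915 = 113.4715
Value (long) = (F − K)·e^(−rT) = (113.4715 − 116.11) × 0.964399 = -2.5446
Short position value = −(long value) = CHF 2.54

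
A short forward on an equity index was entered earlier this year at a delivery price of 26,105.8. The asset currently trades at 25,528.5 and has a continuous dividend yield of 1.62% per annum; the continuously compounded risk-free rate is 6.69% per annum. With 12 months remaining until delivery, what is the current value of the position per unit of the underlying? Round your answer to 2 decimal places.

Current fair forward for the remaining 12 months: F = S·e^((r − q)·T), (r − q) = 0.0669 − 0.0162 = 0.0507
F = 25528.5 · e^(0.0507 × 12/12) = 25528.5 × 1.05200724 = 26856.1668
Value of long forward = (F − K)·e^(−rT) = (26856.1668 − 26105.8) · e^(−0.0669·12/12)
= 750.3668 × 0.93528873 = 701.81
Short position value = −(long value) = -701.81

-701.81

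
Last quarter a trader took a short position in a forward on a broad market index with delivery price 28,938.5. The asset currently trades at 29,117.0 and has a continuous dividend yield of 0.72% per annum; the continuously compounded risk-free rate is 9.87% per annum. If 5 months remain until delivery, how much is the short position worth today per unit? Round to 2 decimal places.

Current fair forward for the remaining 5 months: F = S·e^((r − q)·T), (r − q) = 0.0987 − 0.0072 = 0.0915
F = 29117.0 · e^(0.0915 × 5/12) = 29117.0 × 1.03886108 = 30248.5181
Value of long forward = (F − K)·e^(−rT) = (30248.5181 − 28938.5) · e^(−0.0987·5/12)
= 1310.0181 × 0.95970916 = 1257.24
Short position value = −(long value) = -1257.24

-1257.24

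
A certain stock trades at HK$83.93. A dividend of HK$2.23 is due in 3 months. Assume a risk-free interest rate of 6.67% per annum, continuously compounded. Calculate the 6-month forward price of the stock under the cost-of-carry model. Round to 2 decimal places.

PV(dividends) I = 2.23·e^(−0.0667·3/12)
I = 2.1931
F = (S − I)·e^(rT) = (83.93 − 2.1931) · e^(0.0667·6/12)
= 81.7369 · e^0.033350 = 81.7369 × 1.033912 = HK$84.51

HK$84.51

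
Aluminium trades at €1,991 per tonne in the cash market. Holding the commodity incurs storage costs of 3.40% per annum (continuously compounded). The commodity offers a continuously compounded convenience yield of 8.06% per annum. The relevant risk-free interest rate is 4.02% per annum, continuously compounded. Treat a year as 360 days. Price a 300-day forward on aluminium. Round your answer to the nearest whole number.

€1,980 per tonne

Net carry = r + u − y = 0.0402 + 0.0340 − 0.0806 = -0.0064
F = S·e^((r+u−y)T) = 1991 · e^(-0.0064 × 300/360) = 1991 · e^-0.005333
= 1991 × 0.994681 = €1,980 per tonne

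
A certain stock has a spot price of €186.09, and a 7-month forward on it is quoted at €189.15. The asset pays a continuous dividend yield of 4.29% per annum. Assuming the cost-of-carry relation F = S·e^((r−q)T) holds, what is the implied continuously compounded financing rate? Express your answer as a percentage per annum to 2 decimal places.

From F = S·e^((r−q)T): (r − q) = ln(F/S)/T
ln(189.15/186.09) = ln(1.016444) = 0.016310
(r − q) = 0.016310 / (7/12) = 0.027960
r = ln(F/S)/T + q = 0.027960 + 0.0429 = 0.070860
r = 7.09%

7.09%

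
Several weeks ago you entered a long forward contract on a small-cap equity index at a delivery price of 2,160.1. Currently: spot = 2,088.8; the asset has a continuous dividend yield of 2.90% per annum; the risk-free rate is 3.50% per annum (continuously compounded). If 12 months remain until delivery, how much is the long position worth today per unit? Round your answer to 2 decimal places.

-56.71

Current fair forward for the remaining 12 months: F = S·e^((r − q)·T), (r − q) = 0.0350 − 0.0290 = 0.0060
F = 2088.8 · e^(0.0060 × 12/12) = 2088.8 × 1.00601804 = 2101.3705
Value of long forward = (F − K)·e^(−rT) = (2101.3705 − 2160.1) · e^(−0.0350·12/12)
= -58.7295 × 0.96560542 = -56.71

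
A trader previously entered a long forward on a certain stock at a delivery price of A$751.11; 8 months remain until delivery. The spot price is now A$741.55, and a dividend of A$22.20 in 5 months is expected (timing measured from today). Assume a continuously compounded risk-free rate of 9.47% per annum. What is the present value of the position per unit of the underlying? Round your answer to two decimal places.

A$15.05

PV(remaining dividends) I = 22.20·e^(−0.0947·5/12) = 21.3411
Current forward F = (S − I)·e^(rT) = (741.55 − 21.3411)·e^(0.0947·8/12) = 720.2089 × 1.065169 = 767.1442
Value (long) = (F − K)·e^(−rT) = (767.1442 − 751.11) × 0.938818 = 15.0532
Value = A$15.05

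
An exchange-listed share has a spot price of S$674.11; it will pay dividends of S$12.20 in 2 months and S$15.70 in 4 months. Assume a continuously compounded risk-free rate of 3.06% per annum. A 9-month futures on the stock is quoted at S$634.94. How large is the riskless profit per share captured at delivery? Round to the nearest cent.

PV(dividends) I = 12.20·e^(−0.0306·2/12) + 15.70·e^(−0.0306·4/12) = 27.6786
Fair futures F* = (S − I)·e^(rT) = (674.11 − 27.6786)·e^0.022950 = 646.4314 × 1.023215 = 661.4383
Market S$634.94 < fair 661.4383: forward underpriced → reverse cash-and-carry (short the stock, invest proceeds at r, pay the dividends, go long the forward).
Profit at T = |F_mkt − F*| = |634.94 − 661.4383| = S$26.50 per share

S$26.50 per share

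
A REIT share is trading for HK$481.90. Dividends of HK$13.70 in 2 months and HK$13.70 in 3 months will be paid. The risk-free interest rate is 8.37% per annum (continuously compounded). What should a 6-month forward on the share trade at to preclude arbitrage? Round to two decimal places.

PV(dividends) I = 13.70·e^(−0.0837·2/12) + 13.70·e^(−0.0837·3/12)
I = 13.5102 + 13.4163 = 26.9265
F = (S − I)·e^(rT) = (481.90 − 26.9265) · e^(0.0837·6/12)
= 454.9735 · e^0.041850 = 454.9735 × 1.042738 = HK$474.42

HK$474.42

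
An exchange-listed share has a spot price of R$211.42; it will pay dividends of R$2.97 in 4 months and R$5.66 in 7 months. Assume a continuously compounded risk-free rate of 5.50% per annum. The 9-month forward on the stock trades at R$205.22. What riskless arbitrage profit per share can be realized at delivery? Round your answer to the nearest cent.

PV(dividends) I = 2.97·e^(−0.0550·4/12) + 5.66·e^(−0.0550·7/12) = 8.3973
Fair forward F* = (S − I)·e^(rT) = (211.42 − 8.3973)·e^0.041250 = 203.0227 × 1.042113 = 211.5726
Market R$205.22 < fair 211.5726: forward underpriced → reverse cash-and-carry (short the stock, invest proceeds at r, pay the dividends, go long the forward).
Profit at T = |F_mkt − F*| = |205.22 − 211.5726| = R$6.35 per share

R$6.35 per share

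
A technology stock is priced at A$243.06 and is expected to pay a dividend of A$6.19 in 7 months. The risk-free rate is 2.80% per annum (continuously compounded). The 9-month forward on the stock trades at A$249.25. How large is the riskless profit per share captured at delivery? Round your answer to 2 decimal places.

A$7.25 per share

PV(dividends) I = 6.19·e^(−0.0280·7/12) = 6.0897
Fair forward F* = (S − I)·e^(rT) = (243.06 − 6.0897)·e^0.021000 = 236.9703 × 1.021222 = 241.9993
Market A$249.25 > fair 241.9993: forward overpriced → cash-and-carry (borrow at r, buy the stock and collect the dividends, short the forward).
Profit at T = |F_mkt − F*| = |249.25 − 241.9993| = A$7.25 per share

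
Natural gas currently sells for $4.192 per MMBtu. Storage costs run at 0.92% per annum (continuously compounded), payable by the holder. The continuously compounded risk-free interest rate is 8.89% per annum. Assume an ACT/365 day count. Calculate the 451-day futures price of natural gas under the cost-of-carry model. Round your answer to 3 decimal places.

$4.732 per MMBtu

Net carry = r + u − y = 0.0889 + 0.0092 − 0.0000 = 0.0981
F = S·e^((r+u−y)T) = 4.192 · e^(0.0981 × 451/365) = 4.192 · e^0.121214
= 4.192 × 1.128866 = $4.732 per MMBtu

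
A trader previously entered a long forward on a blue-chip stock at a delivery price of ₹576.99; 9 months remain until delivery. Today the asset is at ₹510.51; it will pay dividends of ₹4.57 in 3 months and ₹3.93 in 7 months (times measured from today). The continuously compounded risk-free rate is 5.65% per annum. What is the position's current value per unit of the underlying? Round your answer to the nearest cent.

PV(remaining dividends) I = 4.57·e^(−0.0565·3/12) + 3.93·e^(−0.0565·7/12) = 8.3085
Current forward F = (S − I)·e^(rT) = (510.51 − 8.3085)·e^(0.0565·9/12) = 502.2015 × 1.043286 = 523.9398
Value (long) = (F − K)·e^(−rT) = (523.9398 − 576.99) × 0.958510 = -50.8491
Value = -₹50.85

-₹50.85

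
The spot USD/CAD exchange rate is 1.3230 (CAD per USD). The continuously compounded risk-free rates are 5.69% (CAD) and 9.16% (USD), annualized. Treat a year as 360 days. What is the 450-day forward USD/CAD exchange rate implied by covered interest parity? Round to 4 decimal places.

F = S·e^((r_CAD − r_USD)T) = 1.3230 · e^((0.0569 − 0.0916) × 450/360)
= 1.3230 · e^-0.043375 = 1.3230 × 0.957552
F = 1.2668 CAD per USD

1.2668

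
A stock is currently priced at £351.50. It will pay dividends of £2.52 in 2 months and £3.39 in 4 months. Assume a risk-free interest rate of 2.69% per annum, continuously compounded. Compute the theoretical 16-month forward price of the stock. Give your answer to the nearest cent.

£358.25

PV(dividends) I = 2.52·e^(−0.0269·2/12) + 3.39·e^(−0.0269·4/12)
I = 2.5087 + 3.3597 = 5.8684
F = (S − I)·e^(rT) = (351.50 − 5.8684) · e^(0.0269·16/12)
= 345.6316 · e^0.035867 = 345.6316 × 1.036518 = £358.25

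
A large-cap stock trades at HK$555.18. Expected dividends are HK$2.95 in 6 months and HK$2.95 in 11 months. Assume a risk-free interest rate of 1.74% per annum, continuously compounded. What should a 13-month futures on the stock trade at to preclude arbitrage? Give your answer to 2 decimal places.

PV(dividends) I = 2.95·e^(−0.0174·6/12) + 2.95·e^(−0.0174·11/12)
I = 2.9244 + 2.9033 = 5.8277
F = (S − I)·e^(rT) = (555.18 − 5.8277) · e^(0.0174·13/12)
= 549.3523 · e^0.018850 = 549.3523 × 1.019029 = HK$559.81

HK$559.81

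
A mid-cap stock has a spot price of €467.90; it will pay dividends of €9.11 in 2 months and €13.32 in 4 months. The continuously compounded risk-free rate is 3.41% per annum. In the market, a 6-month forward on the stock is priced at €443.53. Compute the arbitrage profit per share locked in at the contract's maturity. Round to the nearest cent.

€9.81 per share

PV(dividends) I = 9.11·e^(−0.0341·2/12) + 13.32·e^(−0.0341·4/12) = 22.2278
Fair forward F* = (S − I)·e^(rT) = (467.90 − 22.2278)·e^0.017050 = 445.6722 × 1.017196 = 453.3360
Market €443.53 < fair 453.3360: forward underpriced → reverse cash-and-carry (short the stock, invest proceeds at r, pay the dividends, go long the forward).
Profit at T = |F_mkt − F*| = |443.53 − 453.3360| = €9.81 per share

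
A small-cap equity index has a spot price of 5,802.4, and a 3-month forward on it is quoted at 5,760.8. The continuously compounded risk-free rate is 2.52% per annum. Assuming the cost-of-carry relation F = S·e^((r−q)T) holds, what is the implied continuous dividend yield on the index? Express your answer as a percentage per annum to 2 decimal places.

From F = S·e^((r−q)T): (r − q) = ln(F/S)/T
ln(5760.8/5802.4) = ln(0.992831) = -0.007195
(r − q) = -0.007195 / (3/12) = -0.028780
q = r − ln(F/S)/T = 0.0252 + 0.028780 = 0.053980
q = 5.40%

5.40%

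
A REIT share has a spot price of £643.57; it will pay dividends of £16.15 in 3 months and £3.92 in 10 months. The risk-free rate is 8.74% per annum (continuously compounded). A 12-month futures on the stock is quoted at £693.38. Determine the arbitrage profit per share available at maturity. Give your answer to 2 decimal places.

£12.25 per share

PV(dividends) I = 16.15·e^(−0.0874·3/12) + 3.92·e^(−0.0874·10/12) = 19.4456
Fair futures F* = (S − I)·e^(rT) = (643.57 − 19.4456)·e^0.087400 = 624.1244 × 1.091333 = 681.1276
Market £693.38 > fair 681.1276: forward overpriced → cash-and-carry (borrow at r, buy the stock and collect the dividends, short the forward).
Profit at T = |F_mkt − F*| = |693.38 − 681.1276| = £12.25 per share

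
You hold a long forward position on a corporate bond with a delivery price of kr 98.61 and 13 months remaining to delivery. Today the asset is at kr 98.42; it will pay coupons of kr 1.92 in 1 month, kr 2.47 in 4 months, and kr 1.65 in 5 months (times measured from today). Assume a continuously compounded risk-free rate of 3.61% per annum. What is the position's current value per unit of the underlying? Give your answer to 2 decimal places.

-kr 2.39

PV(remaining coupons) I = 1.92·e^(−0.0361·1/12) + 2.47·e^(−0.0361·4/12) + 1.65·e^(−0.0361·5/12) = 5.9801
Current forward F = (S − I)·e^(rT) = (98.42 − 5.9801)·e^(0.0361·13/12) = 92.4399 × 1.039883 = 96.1267
Value (long) = (F − K)·e^(−rT) = (96.1267 − 98.61) × 0.961647 = -2.3881
Value = -kr 2.39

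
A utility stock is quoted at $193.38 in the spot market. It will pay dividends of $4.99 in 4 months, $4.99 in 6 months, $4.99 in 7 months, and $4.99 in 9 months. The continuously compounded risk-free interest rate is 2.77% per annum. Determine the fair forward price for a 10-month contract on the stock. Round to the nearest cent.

PV(dividends) I = 4.99·e^(−0.0277·4/12) + 4.99·e^(−0.0277·6/12) + 4.99·e^(−0.0277·7/12) + 4.99·e^(−0.0277·9/12)
I = 4.9441 + 4.9214 + 4.9100 + 4.8874 = 19.6629
F = (S − I)·e^(rT) = (193.38 − 19.6629) · e^(0.0277·10/12)
= 173.7171 · e^0.023083 = 173.7171 × 1.023351 = $177.77

$177.77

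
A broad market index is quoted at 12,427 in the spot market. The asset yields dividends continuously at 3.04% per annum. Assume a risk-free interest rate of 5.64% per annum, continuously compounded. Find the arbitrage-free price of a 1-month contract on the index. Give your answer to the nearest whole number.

12,454

F = S·e^((r − q)T) = 12427 · e^((0.0564 − 0.0304) × 1/12)
= 12427 · e^0.002167 = 12427 × 1.002169
F = 12,454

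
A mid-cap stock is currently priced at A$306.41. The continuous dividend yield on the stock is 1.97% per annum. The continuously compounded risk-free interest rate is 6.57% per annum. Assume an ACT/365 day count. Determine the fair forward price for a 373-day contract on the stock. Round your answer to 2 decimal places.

F = S·e^((r − q)T) = 306.41 · e^((0.0657 − 0.0197) × 373/365)
= 306.41 · e^0.047008 = 306.41 × 1.048130
F = A$321.16

A$321.16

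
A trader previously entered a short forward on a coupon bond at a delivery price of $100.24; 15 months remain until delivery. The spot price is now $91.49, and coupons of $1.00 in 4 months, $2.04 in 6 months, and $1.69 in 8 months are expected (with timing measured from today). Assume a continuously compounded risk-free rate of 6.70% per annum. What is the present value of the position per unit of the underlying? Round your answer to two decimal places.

$5.26

PV(remaining coupons) I = 1.00·e^(−0.0670·4/12) + 2.04·e^(−0.0670·6/12) + 1.69·e^(−0.0670·8/12) = 4.5669
Current forward F = (S − I)·e^(rT) = (91.49 − 4.5669)·e^(0.0670·15/12) = 86.9231 × 1.087357 = 94.5164
Value (long) = (F − K)·e^(−rT) = (94.5164 − 100.24) × 0.919661 = -5.2638
Short position value = −(long value) = $5.26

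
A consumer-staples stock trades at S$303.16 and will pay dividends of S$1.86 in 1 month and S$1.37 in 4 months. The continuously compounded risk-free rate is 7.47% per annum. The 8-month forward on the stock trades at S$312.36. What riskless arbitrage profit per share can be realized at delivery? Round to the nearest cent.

S$2.93 per share

PV(dividends) I = 1.86·e^(−0.0747·1/12) + 1.37·e^(−0.0747·4/12) = 3.1848
Fair forward F* = (S − I)·e^(rT) = (303.16 − 3.1848)·e^0.049800 = 299.9752 × 1.051061 = 315.2922
Market S$312.36 < fair 315.2922: forward underpriced → reverse cash-and-carry (short the stock, invest proceeds at r, pay the dividends, go long the forward).
Profit at T = |F_mkt − F*| = |312.36 − 315.2922| = S$2.93 per share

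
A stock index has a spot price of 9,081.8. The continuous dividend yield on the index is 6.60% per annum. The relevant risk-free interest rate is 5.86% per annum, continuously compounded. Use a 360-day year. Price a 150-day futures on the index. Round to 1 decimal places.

9,053.8

F = S·e^((r − q)T) = 9081.8 · e^((0.0586 − 0.0660) × 150/360)
= 9081.8 · e^-0.003083 = 9081.8 × 0.996922
F = 9,053.8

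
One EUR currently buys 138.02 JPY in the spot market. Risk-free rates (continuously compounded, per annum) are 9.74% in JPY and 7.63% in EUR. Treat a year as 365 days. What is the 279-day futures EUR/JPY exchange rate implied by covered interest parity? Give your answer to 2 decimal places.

140.26

F = S·e^((r_JPY − r_EUR)T) = 138.02 · e^((0.0974 − 0.0763) × 279/365)
= 138.02 · e^0.016128 = 138.02 × 1.016259
F = 140.26 JPY per EUR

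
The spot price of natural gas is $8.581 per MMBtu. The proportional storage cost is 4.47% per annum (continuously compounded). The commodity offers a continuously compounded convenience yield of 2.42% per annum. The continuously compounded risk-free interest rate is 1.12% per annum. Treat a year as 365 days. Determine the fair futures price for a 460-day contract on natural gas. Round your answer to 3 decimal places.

Net carry = r + u − y = 0.0112 + 0.0447 − 0.0242 = 0.0317
F = S·e^((r+u−y)T) = 8.581 · e^(0.0317 × 460/365) = 8.581 · e^0.039951
= 8.581 × 1.040760 = $8.931 per MMBtu

$8.931 per MMBtu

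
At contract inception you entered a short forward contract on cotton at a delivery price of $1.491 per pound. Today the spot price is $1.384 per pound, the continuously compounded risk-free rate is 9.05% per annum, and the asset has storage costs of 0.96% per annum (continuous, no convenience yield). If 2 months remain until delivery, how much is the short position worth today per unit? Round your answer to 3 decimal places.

$0.082 per pound

Current fair forward for the remaining 2 months: F = S·e^((r + u)·T), (r + u) = 0.0905 + 0.0096 = 0.1001
F = 1.384 · e^(0.1001 × 2/12) = 1.384 × 1.016823 = 1.4073
Value of long forward = (F − K)·e^(−rT) = (1.4073 − 1.491) · e^(−0.0905·2/12)
= -0.0837 × 0.985030 = -0.082
Short position value = −(long value) = $0.082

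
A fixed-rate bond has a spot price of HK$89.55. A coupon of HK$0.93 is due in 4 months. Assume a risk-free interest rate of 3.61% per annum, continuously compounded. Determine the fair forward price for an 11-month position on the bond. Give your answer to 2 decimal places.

PV(coupons) I = 0.93·e^(−0.0361·4/12)
I = 0.9189
F = (S − I)·e^(rT) = (89.55 − 0.9189) · e^(0.0361·11/12)
= 88.6311 · e^0.033092 = 88.6311 × 1.033646 = HK$91.61

HK$91.61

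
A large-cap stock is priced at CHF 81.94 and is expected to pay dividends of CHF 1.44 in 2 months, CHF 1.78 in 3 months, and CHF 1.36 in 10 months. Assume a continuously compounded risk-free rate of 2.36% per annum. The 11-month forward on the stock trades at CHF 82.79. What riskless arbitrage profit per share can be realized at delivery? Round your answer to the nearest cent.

CHF 3.69 per share

PV(dividends) I = 1.44·e^(−0.0236·2/12) + 1.78·e^(−0.0236·3/12) + 1.36·e^(−0.0236·10/12) = 4.5374
Fair forward F* = (S − I)·e^(rT) = (81.94 − 4.5374)·e^0.021633 = 77.4026 × 1.021869 = 79.0953
Market CHF 82.79 > fair 79.0953: forward overpriced → cash-and-carry (borrow at r, buy the stock and collect the dividends, short the forward).
Profit at T = |F_mkt − F*| = |82.79 − 79.0953| = CHF 3.69 per share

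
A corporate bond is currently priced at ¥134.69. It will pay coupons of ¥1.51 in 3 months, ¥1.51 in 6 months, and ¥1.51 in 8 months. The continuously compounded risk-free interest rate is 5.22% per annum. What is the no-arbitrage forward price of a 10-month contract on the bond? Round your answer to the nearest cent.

PV(coupons) I = 1.51·e^(−0.0522·3/12) + 1.51·e^(−0.0522·6/12) + 1.51·e^(−0.0522·8/12)
I = 1.4904 + 1.4711 + 1.4584 = 4.4199
F = (S − I)·e^(rT) = (134.69 − 4.4199) · e^(0.0522·10/12)
= 130.2701 · e^0.043500 = 130.2701 × 1.044460 = ¥136.06

¥136.06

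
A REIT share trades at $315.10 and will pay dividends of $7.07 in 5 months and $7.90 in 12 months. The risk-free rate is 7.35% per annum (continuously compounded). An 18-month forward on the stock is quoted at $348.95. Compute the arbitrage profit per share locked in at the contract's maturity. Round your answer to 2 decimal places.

$12.97 per share

PV(dividends) I = 7.07·e^(−0.0735·5/12) + 7.90·e^(−0.0735·12/12) = 14.1969
Fair forward F* = (S − I)·e^(rT) = (315.10 − 14.1969)·e^0.110250 = 300.9031 × 1.116557 = 335.9755
Market $348.95 > fair 335.9755: forward overpriced → cash-and-carry (borrow at r, buy the stock and collect the dividends, short the forward).
Profit at T = |F_mkt − F*| = |348.95 − 335.9755| = $12.97 per share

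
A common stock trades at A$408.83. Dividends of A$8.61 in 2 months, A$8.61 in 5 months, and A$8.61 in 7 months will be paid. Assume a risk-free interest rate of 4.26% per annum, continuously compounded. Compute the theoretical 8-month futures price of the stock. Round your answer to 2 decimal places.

PV(dividends) I = 8.61·e^(−0.0426·2/12) + 8.61·e^(−0.0426·5/12) + 8.61·e^(−0.0426·7/12)
I = 8.5491 + 8.4585 + 8.3987 = 25.4063
F = (S − I)·e^(rT) = (408.83 − 25.4063) · e^(0.0426·8/12)
= 383.4237 · e^0.028400 = 383.4237 × 1.028807 = A$394.47

A$394.47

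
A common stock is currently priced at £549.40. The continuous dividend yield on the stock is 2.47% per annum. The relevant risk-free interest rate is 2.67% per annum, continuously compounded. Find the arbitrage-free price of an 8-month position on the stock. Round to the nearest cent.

F = S·e^((r − q)T) = 549.40 · e^((0.0267 − 0.0247) × 8/12)
= 549.40 · e^0.001333 = 549.40 × 1.001334
F = £550.13

£550.13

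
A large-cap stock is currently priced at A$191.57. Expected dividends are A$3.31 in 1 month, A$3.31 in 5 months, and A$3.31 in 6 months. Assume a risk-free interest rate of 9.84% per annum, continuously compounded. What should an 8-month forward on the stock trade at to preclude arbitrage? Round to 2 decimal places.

PV(dividends) I = 3.31·e^(−0.0984·1/12) + 3.31·e^(−0.0984·5/12) + 3.31·e^(−0.0984·6/12)
I = 3.2830 + 3.1770 + 3.1511 = 9.6111
F = (S − I)·e^(rT) = (191.57 − 9.6111) · e^(0.0984·8/12)
= 181.9589 · e^0.065600 = 181.9589 × 1.067800 = A$194.30

A$194.30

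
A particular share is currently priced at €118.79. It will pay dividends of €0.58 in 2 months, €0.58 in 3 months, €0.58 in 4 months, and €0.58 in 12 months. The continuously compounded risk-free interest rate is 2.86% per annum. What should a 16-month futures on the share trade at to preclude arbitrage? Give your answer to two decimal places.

PV(dividends) I = 0.58·e^(−0.0286·2/12) + 0.58·e^(−0.0286·3/12) + 0.58·e^(−0.0286·4/12) + 0.58·e^(−0.0286·12/12)
I = 0.5772 + 0.5759 + 0.5745 + 0.5636 = 2.2912
F = (S − I)·e^(rT) = (118.79 − 2.2912) · e^(0.0286·16/12)
= 116.4988 · e^0.038133 = 116.4988 × 1.038869 = €121.03

€121.03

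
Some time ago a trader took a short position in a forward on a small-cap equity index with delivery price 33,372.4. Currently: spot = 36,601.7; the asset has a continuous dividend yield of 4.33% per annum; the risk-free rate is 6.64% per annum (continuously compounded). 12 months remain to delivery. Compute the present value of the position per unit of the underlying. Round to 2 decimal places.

Current fair forward for the remaining 12 months: F = S·e^((r − q)·T), (r − q) = 0.0664 − 0.0433 = 0.0231
F = 36601.7 · e^(0.0231 × 12/12) = 36601.7 × 1.02336887 = 37457.0404
Value of long forward = (F − K)·e^(−rT) = (37457.0404 − 33372.4) · e^(−0.0664·12/12)
= 4084.6404 × 0.93575649 = 3822.23
Short position value = −(long value) = -3822.23

-3822.23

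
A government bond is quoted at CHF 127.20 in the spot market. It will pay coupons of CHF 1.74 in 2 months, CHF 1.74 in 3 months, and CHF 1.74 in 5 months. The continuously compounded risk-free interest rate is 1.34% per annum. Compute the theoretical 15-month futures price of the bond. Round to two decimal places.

CHF 124.06

PV(coupons) I = 1.74·e^(−0.0134·2/12) + 1.74·e^(−0.0134·3/12) + 1.74·e^(−0.0134·5/12)
I = 1.7361 + 1.7342 + 1.7303 = 5.2006
F = (S − I)·e^(rT) = (127.20 − 5.2006) · e^(0.0134·15/12)
= 121.9994 · e^0.016750 = 121.9994 × 1.016891 = CHF 124.06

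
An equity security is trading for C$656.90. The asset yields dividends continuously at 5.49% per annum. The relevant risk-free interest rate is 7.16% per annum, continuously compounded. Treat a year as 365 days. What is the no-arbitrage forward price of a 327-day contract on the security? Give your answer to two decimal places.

F = S·e^((r − q)T) = 656.90 · e^((0.0716 − 0.0549) × 327/365)
= 656.90 · e^0.014961 = 656.90 × 1.015073
F = C$666.80

C$666.80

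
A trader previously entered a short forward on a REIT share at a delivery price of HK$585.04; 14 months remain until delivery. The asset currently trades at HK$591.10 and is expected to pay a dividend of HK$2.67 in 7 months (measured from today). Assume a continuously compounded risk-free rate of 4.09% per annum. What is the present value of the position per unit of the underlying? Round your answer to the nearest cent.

PV(remaining dividends) I = 2.67·e^(−0.0409·7/12) = 2.6071
Current forward F = (S − I)·e^(rT) = (591.10 − 2.6071)·e^(0.0409·14/12) = 588.4929 × 1.048873 = 617.2543
Value (long) = (F − K)·e^(−rT) = (617.2543 − 585.04) × 0.953404 = 30.7132
Short position value = −(long value) = -HK$30.71

-HK$30.71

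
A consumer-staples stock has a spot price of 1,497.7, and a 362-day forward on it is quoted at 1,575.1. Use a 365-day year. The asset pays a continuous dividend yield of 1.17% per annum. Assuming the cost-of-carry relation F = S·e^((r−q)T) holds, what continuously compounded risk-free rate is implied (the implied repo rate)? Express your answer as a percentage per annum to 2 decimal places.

From F = S·e^((r−q)T): (r − q) = ln(F/S)/T
ln(1575.1/1497.7) = ln(1.051679) = 0.050388
(r − q) = 0.050388 / (362/365) = 0.050806
r = ln(F/S)/T + q = 0.050806 + 0.0117 = 0.062506
r = 6.25%

6.25%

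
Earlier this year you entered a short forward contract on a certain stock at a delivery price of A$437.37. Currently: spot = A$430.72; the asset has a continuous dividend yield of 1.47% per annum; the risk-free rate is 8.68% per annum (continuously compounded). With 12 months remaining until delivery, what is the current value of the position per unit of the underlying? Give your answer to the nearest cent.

Current fair forward for the remaining 12 months: F = S·e^((r − q)·T), (r − q) = 0.0868 − 0.0147 = 0.0721
F = 430.72 · e^(0.0721 × 12/12) = 430.72 × 1.074763 = 462.9219
Value of long forward = (F − K)·e^(−rT) = (462.9219 − 437.37) · e^(−0.0868·12/12)
= 25.5519 × 0.916860 = 23.43
Short position value = −(long value) = -A$23.43

-A$23.43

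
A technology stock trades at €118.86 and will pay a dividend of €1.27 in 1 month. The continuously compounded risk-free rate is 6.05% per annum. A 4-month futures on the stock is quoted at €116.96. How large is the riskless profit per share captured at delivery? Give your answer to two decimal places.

€3.03 per share

PV(dividends) I = 1.27·e^(−0.0605·1/12) = 1.2636
Fair futures F* = (S − I)·e^(rT) = (118.86 − 1.2636)·e^0.020167 = 117.5964 × 1.020372 = 119.9921
Market €116.96 < fair 119.9921: forward underpriced → reverse cash-and-carry (short the stock, invest proceeds at r, pay the dividends, go long the forward).
Profit at T = |F_mkt − F*| = |116.96 − 119.9921| = €3.03 per share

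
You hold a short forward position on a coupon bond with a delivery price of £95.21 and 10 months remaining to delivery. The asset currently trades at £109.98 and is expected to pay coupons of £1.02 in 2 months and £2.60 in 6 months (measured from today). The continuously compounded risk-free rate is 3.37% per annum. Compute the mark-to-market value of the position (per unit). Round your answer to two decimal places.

PV(remaining coupons) I = 1.02·e^(−0.0337·2/12) + 2.60·e^(−0.0337·6/12) = 3.5708
Current forward F = (S − I)·e^(rT) = (109.98 − 3.5708)·e^(0.0337·10/12) = 106.4092 × 1.028481 = 109.4398
Value (long) = (F − K)·e^(−rT) = (109.4398 − 95.21) × 0.972307 = 13.8357
Short position value = −(long value) = -£13.84

-£13.84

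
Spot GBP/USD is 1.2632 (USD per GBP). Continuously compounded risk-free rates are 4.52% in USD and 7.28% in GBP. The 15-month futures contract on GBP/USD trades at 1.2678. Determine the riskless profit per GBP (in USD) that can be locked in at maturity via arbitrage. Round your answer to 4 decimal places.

0.0474 per GBP (in USD)

Fair futures: F* = S·e^(carry·T), with carry = (r_USD − r_GBP) = 0.0452 − 0.0728 = -0.0276
F* = 1.2632 · e^(-0.0276 × 15/12) = 1.2632 · e^-0.034500 = 1.2632 × 0.966088 = 1.2204
Market 1.2678 > fair 1.2204: forward overpriced → cash-and-carry (buy spot, short the forward).
At maturity, profit = |F_mkt − F*| = |1.2678 − 1.2204| = 0.0474 per GBP (in USD)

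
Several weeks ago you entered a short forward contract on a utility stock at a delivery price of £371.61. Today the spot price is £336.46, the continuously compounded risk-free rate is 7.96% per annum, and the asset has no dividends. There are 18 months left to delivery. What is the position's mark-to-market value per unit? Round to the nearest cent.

Current fair forward for the remaining 18 months: F = S·e^(r·T), r = 0.0796
F = 336.46 · e^(0.0796 × 18/12) = 336.46 × 1.126821 = 379.1302
Value of long forward = (F − K)·e^(−rT) = (379.1302 − 371.61) · e^(−0.0796·18/12)
= 7.5202 × 0.887453 = 6.67
Short position value = −(long value) = -£6.67

-£6.67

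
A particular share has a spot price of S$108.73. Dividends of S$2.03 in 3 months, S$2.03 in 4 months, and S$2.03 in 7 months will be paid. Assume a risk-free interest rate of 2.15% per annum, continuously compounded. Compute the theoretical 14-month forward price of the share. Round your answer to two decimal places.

S$105.30

PV(dividends) I = 2.03·e^(−0.0215·3/12) + 2.03·e^(−0.0215·4/12) + 2.03·e^(−0.0215·7/12)
I = 2.0191 + 2.0155 + 2.0047 = 6.0393
F = (S − I)·e^(rT) = (108.73 − 6.0393) · e^(0.0215·14/12)
= 102.6907 · e^0.025083 = 102.6907 × 1.025400 = S$105.30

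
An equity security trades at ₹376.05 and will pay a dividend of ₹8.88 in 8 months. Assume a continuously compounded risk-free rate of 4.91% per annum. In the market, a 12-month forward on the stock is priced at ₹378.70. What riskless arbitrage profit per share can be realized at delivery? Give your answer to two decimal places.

PV(dividends) I = 8.88·e^(−0.0491·8/12) = 8.5940
Fair forward F* = (S − I)·e^(rT) = (376.05 − 8.5940)·e^0.049100 = 367.4560 × 1.050325 = 385.9482
Market ₹378.70 < fair 385.9482: forward underpriced → reverse cash-and-carry (short the stock, invest proceeds at r, pay the dividends, go long the forward).
Profit at T = |F_mkt − F*| = |378.70 − 385.9482| = ₹7.25 per share

₹7.25 per share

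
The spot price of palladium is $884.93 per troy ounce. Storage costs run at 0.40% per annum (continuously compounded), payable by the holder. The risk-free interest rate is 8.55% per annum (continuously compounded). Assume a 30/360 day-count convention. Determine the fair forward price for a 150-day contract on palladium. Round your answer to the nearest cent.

Net carry = r + u − y = 0.0855 + 0.0040 − 0.0000 = 0.0895
F = S·e^((r+u−y)T) = 884.93 · e^(0.0895 × 150/360) = 884.93 · e^0.037292
= 884.93 × 1.037996 = $918.55 per troy ounce

$918.55 per troy ounce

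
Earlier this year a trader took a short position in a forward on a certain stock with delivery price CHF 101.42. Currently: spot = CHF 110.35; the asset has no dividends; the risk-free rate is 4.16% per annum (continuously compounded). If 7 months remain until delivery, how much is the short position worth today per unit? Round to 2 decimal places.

Current fair forward for the remaining 7 months: F = S·e^(r·T), r = 0.0416
F = 110.35 · e^(0.0416 × 7/12) = 110.35 × 1.024563 = 113.0605
Value of long forward = (F − K)·e^(−rT) = (113.0605 − 101.42) · e^(−0.0416·7/12)
= 11.6405 × 0.976025 = 11.36
Short position value = −(long value) = -CHF 11.36

-CHF 11.36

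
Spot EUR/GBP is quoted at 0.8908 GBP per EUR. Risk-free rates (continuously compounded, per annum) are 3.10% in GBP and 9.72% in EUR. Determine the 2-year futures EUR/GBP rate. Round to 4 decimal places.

F = S·e^((r_GBP − r_EUR)T) = 0.8908 · e^((0.0310 − 0.0972) × 2)
= 0.8908 · e^-0.132400 = 0.8908 × 0.875991
F = 0.7803 GBP per EUR

0.7803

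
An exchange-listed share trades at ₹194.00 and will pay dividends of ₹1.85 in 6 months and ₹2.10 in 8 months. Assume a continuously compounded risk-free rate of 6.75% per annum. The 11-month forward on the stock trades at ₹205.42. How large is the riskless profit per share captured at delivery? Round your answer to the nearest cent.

PV(dividends) I = 1.85·e^(−0.0675·6/12) + 2.10·e^(−0.0675·8/12) = 3.7962
Fair forward F* = (S − I)·e^(rT) = (194.00 − 3.7962)·e^0.061875 = 190.2038 × 1.063829 = 202.3443
Market ₹205.42 > fair 202.3443: forward overpriced → cash-and-carry (borrow at r, buy the stock and collect the dividends, short the forward).
Profit at T = |F_mkt − F*| = |205.42 − 202.3443| = ₹3.08 per share

₹3.08 per share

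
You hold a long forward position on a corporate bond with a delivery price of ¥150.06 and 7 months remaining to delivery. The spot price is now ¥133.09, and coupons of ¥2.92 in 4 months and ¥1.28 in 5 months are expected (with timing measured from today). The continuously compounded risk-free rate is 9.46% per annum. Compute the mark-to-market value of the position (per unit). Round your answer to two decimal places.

PV(remaining coupons) I = 2.92·e^(−0.0946·4/12) + 1.28·e^(−0.0946·5/12) = 4.0599
Current forward F = (S − I)·e^(rT) = (133.09 − 4.0599)·e^(0.0946·7/12) = 129.0301 × 1.056734 = 136.3505
Value (long) = (F − K)·e^(−rT) = (136.3505 − 150.06) × 0.946312 = -12.9735
Value = -¥12.97

-¥12.97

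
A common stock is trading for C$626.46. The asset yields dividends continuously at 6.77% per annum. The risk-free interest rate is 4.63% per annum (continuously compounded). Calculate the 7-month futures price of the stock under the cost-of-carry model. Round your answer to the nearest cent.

C$618.69

F = S·e^((r − q)T) = 626.46 · e^((0.0463 − 0.0677) × 7/12)
= 626.46 · e^-0.012483 = 626.46 × 0.987595
F = C$618.69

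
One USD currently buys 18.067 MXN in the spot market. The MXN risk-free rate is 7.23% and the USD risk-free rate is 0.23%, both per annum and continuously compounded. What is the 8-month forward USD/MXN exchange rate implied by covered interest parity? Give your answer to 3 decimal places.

18.930

F = S·e^((r_MXN − r_USD)T) = 18.067 · e^((0.0723 − 0.0023) × 8/12)
= 18.067 · e^0.046667 = 18.067 × 1.047773
F = 18.930 MXN per USD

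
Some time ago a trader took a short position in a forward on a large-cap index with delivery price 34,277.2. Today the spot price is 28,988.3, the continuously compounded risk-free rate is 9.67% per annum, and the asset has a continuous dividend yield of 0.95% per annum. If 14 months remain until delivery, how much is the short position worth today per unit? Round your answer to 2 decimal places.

1951.53

Current fair forward for the remaining 14 months: F = S·e^((r − q)·T), (r − q) = 0.0967 − 0.0095 = 0.0872
F = 28988.3 · e^(0.0872 × 14/12) = 28988.3 × 1.10708821 = 32092.6052
Value of long forward = (F − K)·e^(−rT) = (32092.6052 − 34277.2) · e^(−0.0967·14/12)
= -2184.5948 × 0.89331442 = -1951.53
Short position value = −(long value) = 1951.53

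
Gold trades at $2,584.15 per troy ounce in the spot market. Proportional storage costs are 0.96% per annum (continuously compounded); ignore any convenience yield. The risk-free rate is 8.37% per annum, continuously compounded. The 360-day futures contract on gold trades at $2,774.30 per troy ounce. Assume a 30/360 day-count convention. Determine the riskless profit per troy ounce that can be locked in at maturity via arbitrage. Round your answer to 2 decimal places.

$62.56 per troy ounce

Fair futures: F* = S·e^(carry·T), with carry = (r + u) = 0.0837 + 0.0096 = 0.0933
F* = 2584.15 · e^(0.0933 × 360/360) = 2584.15 · e^0.09330000 = 2584.15 × 1.09779102 = $2836.8567
Market $2774.30 < fair $2836.8567: forward underpriced → reverse cash-and-carry (short spot, go long the forward).
At maturity, profit = |F_mkt − F*| = |2774.30 − 2836.8567| = $62.56 per troy ounce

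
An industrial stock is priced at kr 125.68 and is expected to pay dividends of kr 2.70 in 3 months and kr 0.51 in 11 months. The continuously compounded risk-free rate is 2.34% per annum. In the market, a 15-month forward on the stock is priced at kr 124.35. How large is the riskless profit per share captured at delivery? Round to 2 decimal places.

PV(dividends) I = 2.70·e^(−0.0234·3/12) + 0.51·e^(−0.0234·11/12) = 3.1834
Fair forward F* = (S − I)·e^(rT) = (125.68 − 3.1834)·e^0.029250 = 122.4966 × 1.029682 = 126.1325
Market kr 124.35 < fair 126.1325: forward underpriced → reverse cash-and-carry (short the stock, invest proceeds at r, pay the dividends, go long the forward).
Profit at T = |F_mkt − F*| = |124.35 − 126.1325| = kr 1.78 per share

kr 1.78 per share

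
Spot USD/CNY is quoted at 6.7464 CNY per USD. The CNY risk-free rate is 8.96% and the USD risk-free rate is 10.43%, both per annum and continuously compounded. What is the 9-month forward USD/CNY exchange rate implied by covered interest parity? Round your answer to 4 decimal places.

6.6724

F = S·e^((r_CNY − r_USD)T) = 6.7464 · e^((0.0896 − 0.1043) × 9/12)
= 6.7464 · e^-0.011025 = 6.7464 × 0.989036
F = 6.6724 CNY per USD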